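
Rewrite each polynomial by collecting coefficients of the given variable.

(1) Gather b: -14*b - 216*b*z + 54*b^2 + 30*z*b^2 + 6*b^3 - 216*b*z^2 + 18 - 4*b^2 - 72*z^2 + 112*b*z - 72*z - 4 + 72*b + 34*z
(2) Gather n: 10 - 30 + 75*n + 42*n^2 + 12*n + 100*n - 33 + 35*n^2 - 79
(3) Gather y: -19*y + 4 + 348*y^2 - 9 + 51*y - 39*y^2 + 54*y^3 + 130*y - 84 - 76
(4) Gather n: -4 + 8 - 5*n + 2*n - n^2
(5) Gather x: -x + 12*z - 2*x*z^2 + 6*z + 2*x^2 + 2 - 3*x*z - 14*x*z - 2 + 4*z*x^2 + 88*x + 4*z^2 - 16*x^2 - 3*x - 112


(1) = 6*b^3 + b^2*(30*z + 50) + b*(-216*z^2 - 104*z + 58) - 72*z^2 - 38*z + 14
(2) = 77*n^2 + 187*n - 132
(3) = 54*y^3 + 309*y^2 + 162*y - 165
(4) = -n^2 - 3*n + 4
(5) = x^2*(4*z - 14) + x*(-2*z^2 - 17*z + 84) + 4*z^2 + 18*z - 112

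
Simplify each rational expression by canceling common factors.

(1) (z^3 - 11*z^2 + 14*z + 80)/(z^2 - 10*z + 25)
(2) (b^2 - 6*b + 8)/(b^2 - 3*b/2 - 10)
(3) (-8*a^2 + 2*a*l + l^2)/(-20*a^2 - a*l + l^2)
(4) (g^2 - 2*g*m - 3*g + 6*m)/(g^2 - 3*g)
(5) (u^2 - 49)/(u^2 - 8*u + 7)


(1) = (z^2 - 6*z - 16)/(z - 5)
(2) = (2*b - 4)/(2*b + 5)
(3) = (2*a - l)/(5*a - l)
(4) = (g - 2*m)/g
(5) = (u + 7)/(u - 1)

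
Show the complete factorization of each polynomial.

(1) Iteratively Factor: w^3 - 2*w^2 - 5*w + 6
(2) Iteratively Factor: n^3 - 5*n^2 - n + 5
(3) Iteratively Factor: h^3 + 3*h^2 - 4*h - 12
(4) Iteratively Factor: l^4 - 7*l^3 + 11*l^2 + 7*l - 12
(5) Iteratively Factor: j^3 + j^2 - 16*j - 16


(1) = (w - 1)*(w^2 - w - 6) = (w - 3)*(w - 1)*(w + 2)
(2) = (n + 1)*(n^2 - 6*n + 5) = (n - 1)*(n + 1)*(n - 5)
(3) = (h + 3)*(h^2 - 4) = (h + 2)*(h + 3)*(h - 2)
(4) = (l - 3)*(l^3 - 4*l^2 - l + 4) = (l - 4)*(l - 3)*(l^2 - 1) = (l - 4)*(l - 3)*(l - 1)*(l + 1)
(5) = (j + 4)*(j^2 - 3*j - 4) = (j + 1)*(j + 4)*(j - 4)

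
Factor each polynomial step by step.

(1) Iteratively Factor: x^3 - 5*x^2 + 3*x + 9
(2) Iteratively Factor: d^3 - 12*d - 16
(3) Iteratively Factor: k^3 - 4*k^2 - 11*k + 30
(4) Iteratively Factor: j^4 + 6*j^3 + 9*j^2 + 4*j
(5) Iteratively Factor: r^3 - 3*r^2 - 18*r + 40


(1) = (x - 3)*(x^2 - 2*x - 3) = (x - 3)*(x + 1)*(x - 3)
(2) = (d + 2)*(d^2 - 2*d - 8) = (d + 2)^2*(d - 4)
(3) = (k - 2)*(k^2 - 2*k - 15) = (k - 2)*(k + 3)*(k - 5)
(4) = (j + 1)*(j^3 + 5*j^2 + 4*j) = j*(j + 1)*(j^2 + 5*j + 4) = j*(j + 1)*(j + 4)*(j + 1)
(5) = (r + 4)*(r^2 - 7*r + 10) = (r - 5)*(r + 4)*(r - 2)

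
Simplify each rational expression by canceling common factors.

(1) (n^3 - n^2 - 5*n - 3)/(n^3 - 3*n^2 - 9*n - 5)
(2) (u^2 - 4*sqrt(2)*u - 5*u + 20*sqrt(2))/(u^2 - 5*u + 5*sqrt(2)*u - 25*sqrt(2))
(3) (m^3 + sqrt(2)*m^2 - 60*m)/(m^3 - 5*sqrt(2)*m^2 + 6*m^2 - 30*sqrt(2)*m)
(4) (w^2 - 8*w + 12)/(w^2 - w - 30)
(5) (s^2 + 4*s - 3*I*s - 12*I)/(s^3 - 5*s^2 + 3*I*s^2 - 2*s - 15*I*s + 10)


(1) = (n - 3)/(n - 5)
(2) = (u - 4*sqrt(2))/(u + 5*sqrt(2))
(3) = (m + 6*sqrt(2))/(m + 6)
(4) = (w - 2)/(w + 5)
(5) = (s^2 + s*(4 - 3*I) - 12*I)/(s^3 + s^2*(-5 + 3*I) + s*(-2 - 15*I) + 10)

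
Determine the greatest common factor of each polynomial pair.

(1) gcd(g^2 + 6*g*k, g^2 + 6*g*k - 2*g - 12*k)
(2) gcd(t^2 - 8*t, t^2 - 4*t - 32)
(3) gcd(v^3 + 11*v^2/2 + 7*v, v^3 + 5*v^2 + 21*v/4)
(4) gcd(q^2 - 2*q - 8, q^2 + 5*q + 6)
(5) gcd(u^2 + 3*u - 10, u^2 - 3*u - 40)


(1) = g + 6*k
(2) = t - 8
(3) = gcd(v*(v + 2)*(v + 7/2), v*(v + 3/2)*(v + 7/2)) = v^2 + 7*v/2
(4) = gcd((q - 4)*(q + 2), (q + 2)*(q + 3)) = q + 2
(5) = gcd((u - 2)*(u + 5), (u - 8)*(u + 5)) = u + 5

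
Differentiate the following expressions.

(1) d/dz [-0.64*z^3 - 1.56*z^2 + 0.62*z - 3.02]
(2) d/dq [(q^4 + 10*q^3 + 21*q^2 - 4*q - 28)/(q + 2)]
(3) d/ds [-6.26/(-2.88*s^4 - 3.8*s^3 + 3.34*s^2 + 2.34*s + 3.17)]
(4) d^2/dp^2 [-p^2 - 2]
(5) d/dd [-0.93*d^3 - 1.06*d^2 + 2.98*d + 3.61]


(1) = -1.92*z^2 - 3.12*z + 0.62
(2) = 3*q^2 + 16*q + 5
(3) = (-72.1152*s^3 - 71.364*s^2 + 41.8168*s + 14.6484)/(-2.88*s^4 - 3.8*s^3 + 3.34*s^2 + 2.34*s + 3.17)^2
(4) = -2
(5) = -2.79*d^2 - 2.12*d + 2.98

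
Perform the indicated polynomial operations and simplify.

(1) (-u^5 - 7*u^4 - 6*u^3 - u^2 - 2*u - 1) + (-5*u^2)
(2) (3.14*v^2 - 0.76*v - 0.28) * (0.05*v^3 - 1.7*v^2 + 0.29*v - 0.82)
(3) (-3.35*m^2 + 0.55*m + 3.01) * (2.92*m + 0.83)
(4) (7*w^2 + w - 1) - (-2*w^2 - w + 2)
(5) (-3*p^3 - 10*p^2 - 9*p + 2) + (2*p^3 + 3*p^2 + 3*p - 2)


(1) = -u^5 - 7*u^4 - 6*u^3 - 6*u^2 - 2*u - 1
(2) = 0.157*v^5 - 5.376*v^4 + 2.1886*v^3 - 2.3192*v^2 + 0.542*v + 0.2296
(3) = -9.782*m^3 - 1.1745*m^2 + 9.2457*m + 2.4983
(4) = 9*w^2 + 2*w - 3
(5) = -p^3 - 7*p^2 - 6*p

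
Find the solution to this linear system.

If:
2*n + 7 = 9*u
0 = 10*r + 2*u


Then:
n = 9*u/2 - 7/2
r = -u/5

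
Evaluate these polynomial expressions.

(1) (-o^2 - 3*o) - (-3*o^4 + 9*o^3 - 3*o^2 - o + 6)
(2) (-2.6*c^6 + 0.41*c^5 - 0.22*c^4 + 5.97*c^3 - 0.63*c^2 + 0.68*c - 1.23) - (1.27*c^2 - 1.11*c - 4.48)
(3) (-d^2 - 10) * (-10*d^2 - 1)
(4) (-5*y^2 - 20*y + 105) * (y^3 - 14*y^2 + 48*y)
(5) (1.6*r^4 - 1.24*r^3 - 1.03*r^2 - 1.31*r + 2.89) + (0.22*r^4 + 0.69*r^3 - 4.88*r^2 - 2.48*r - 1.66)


(1) = 3*o^4 - 9*o^3 + 2*o^2 - 2*o - 6
(2) = -2.6*c^6 + 0.41*c^5 - 0.22*c^4 + 5.97*c^3 - 1.9*c^2 + 1.79*c + 3.25
(3) = 10*d^4 + 101*d^2 + 10
(4) = -5*y^5 + 50*y^4 + 145*y^3 - 2430*y^2 + 5040*y
(5) = 1.82*r^4 - 0.55*r^3 - 5.91*r^2 - 3.79*r + 1.23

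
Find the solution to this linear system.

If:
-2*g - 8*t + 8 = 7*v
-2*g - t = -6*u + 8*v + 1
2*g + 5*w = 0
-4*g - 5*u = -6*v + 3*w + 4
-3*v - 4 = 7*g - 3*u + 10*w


Then:
g = -240/181
t = 569/543
u = 60/181
v = 176/543
w = 96/181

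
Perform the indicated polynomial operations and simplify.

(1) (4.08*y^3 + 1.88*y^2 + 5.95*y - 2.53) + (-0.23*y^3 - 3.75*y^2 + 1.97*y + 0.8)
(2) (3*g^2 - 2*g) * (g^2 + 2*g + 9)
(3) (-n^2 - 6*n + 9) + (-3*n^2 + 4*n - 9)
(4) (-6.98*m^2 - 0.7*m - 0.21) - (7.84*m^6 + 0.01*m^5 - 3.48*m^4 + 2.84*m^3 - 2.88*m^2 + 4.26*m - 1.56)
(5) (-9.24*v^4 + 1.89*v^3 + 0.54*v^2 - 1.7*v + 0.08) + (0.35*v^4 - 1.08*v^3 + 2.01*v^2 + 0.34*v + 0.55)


(1) = 3.85*y^3 - 1.87*y^2 + 7.92*y - 1.73
(2) = 3*g^4 + 4*g^3 + 23*g^2 - 18*g
(3) = -4*n^2 - 2*n
(4) = -7.84*m^6 - 0.01*m^5 + 3.48*m^4 - 2.84*m^3 - 4.1*m^2 - 4.96*m + 1.35
(5) = -8.89*v^4 + 0.81*v^3 + 2.55*v^2 - 1.36*v + 0.63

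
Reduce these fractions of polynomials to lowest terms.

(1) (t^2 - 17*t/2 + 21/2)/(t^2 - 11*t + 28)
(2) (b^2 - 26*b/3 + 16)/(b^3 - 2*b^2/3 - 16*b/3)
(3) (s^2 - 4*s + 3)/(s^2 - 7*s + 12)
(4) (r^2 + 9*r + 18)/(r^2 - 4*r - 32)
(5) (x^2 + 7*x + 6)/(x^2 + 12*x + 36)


(1) = (2*t - 3)/(2*t - 8)
(2) = (b - 6)/(b^2 + 2*b)
(3) = (s - 1)/(s - 4)
(4) = (r^2 + 9*r + 18)/(r^2 - 4*r - 32)
(5) = (x + 1)/(x + 6)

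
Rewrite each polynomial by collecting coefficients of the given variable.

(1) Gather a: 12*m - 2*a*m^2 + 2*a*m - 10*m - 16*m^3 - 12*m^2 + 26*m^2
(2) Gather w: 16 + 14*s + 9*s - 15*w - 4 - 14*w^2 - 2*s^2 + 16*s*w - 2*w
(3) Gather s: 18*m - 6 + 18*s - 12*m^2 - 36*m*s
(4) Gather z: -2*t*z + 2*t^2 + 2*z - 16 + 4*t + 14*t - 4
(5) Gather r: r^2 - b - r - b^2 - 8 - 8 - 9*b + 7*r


(1) = a*(-2*m^2 + 2*m) - 16*m^3 + 14*m^2 + 2*m
(2) = -2*s^2 + 23*s - 14*w^2 + w*(16*s - 17) + 12
(3) = -12*m^2 + 18*m + s*(18 - 36*m) - 6
(4) = 2*t^2 + 18*t + z*(2 - 2*t) - 20
(5) = -b^2 - 10*b + r^2 + 6*r - 16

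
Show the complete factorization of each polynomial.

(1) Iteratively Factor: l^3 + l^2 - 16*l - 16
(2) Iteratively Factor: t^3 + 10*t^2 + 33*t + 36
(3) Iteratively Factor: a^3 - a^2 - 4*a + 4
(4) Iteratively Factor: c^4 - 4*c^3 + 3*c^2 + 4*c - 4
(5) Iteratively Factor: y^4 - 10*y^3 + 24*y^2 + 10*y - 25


(1) = (l + 1)*(l^2 - 16) = (l - 4)*(l + 1)*(l + 4)
(2) = (t + 4)*(t^2 + 6*t + 9) = (t + 3)*(t + 4)*(t + 3)
(3) = (a + 2)*(a^2 - 3*a + 2) = (a - 2)*(a + 2)*(a - 1)
(4) = (c - 1)*(c^3 - 3*c^2 + 4) = (c - 2)*(c - 1)*(c^2 - c - 2) = (c - 2)^2*(c - 1)*(c + 1)
(5) = (y - 5)*(y^3 - 5*y^2 - y + 5) = (y - 5)*(y + 1)*(y^2 - 6*y + 5) = (y - 5)^2*(y + 1)*(y - 1)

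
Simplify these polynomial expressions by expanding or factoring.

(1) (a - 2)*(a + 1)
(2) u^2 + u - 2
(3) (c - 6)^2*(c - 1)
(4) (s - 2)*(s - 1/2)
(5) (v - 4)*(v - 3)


(1) = a^2 - a - 2
(2) = (u - 1)*(u + 2)
(3) = c^3 - 13*c^2 + 48*c - 36
(4) = s^2 - 5*s/2 + 1
(5) = v^2 - 7*v + 12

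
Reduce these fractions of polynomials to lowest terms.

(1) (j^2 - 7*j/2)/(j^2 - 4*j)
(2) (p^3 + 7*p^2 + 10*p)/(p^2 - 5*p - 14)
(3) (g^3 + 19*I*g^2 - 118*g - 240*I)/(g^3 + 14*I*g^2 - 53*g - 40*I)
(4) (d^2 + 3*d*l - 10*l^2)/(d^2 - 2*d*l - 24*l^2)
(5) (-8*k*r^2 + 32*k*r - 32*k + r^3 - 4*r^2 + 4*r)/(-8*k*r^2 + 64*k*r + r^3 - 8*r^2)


(1) = (2*j - 7)/(2*j - 8)
(2) = (p^2 + 5*p)/(p - 7)
(3) = (g + 6*I)/(g + I)
(4) = (d^2 + 3*d*l - 10*l^2)/(d^2 - 2*d*l - 24*l^2)
(5) = (r^2 - 4*r + 4)/(r^2 - 8*r)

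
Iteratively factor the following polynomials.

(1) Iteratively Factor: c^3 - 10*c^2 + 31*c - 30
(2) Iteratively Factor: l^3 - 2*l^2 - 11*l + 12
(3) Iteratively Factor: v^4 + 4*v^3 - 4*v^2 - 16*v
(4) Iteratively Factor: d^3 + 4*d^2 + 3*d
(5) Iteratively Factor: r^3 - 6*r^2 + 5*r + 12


(1) = (c - 3)*(c^2 - 7*c + 10) = (c - 3)*(c - 2)*(c - 5)
(2) = (l - 1)*(l^2 - l - 12) = (l - 1)*(l + 3)*(l - 4)
(3) = (v)*(v^3 + 4*v^2 - 4*v - 16) = v*(v + 2)*(v^2 + 2*v - 8) = v*(v + 2)*(v + 4)*(v - 2)
(4) = (d)*(d^2 + 4*d + 3) = d*(d + 1)*(d + 3)
(5) = (r - 3)*(r^2 - 3*r - 4) = (r - 3)*(r + 1)*(r - 4)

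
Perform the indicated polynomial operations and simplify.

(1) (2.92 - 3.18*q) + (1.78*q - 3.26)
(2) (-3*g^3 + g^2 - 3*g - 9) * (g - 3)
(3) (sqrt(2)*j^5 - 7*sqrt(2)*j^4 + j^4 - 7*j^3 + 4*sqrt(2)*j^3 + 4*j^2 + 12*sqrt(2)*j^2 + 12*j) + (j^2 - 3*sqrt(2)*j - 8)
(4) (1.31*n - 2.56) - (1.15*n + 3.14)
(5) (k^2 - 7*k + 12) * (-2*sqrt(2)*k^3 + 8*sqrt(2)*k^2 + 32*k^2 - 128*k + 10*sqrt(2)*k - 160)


(1) = -1.4*q - 0.34
(2) = -3*g^4 + 10*g^3 - 6*g^2 + 27
(3) = sqrt(2)*j^5 - 7*sqrt(2)*j^4 + j^4 - 7*j^3 + 4*sqrt(2)*j^3 + 5*j^2 + 12*sqrt(2)*j^2 - 3*sqrt(2)*j + 12*j - 8
(4) = 0.16*n - 5.7
(5) = -2*sqrt(2)*k^5 + 22*sqrt(2)*k^4 + 32*k^4 - 352*k^3 - 70*sqrt(2)*k^3 + 26*sqrt(2)*k^2 + 1120*k^2 - 416*k + 120*sqrt(2)*k - 1920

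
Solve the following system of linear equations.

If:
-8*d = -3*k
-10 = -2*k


Then:
d = 15/8
k = 5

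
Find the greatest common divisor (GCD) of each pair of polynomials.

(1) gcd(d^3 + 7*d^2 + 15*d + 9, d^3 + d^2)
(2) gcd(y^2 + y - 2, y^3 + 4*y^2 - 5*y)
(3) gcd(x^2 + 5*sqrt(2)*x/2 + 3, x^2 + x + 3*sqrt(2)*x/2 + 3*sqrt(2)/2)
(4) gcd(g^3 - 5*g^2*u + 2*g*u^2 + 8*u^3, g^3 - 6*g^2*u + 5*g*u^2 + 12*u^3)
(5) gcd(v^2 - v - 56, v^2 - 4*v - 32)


(1) = d + 1
(2) = gcd((y - 1)*(y + 2), y*(y - 1)*(y + 5)) = y - 1
(3) = gcd((x + sqrt(2))*(x + 3*sqrt(2)/2), (x + 1)*(x + 3*sqrt(2)/2)) = x + 3*sqrt(2)/2
(4) = -g^2 + 3*g*u + 4*u^2
(5) = gcd((v - 8)*(v + 7), (v - 8)*(v + 4)) = v - 8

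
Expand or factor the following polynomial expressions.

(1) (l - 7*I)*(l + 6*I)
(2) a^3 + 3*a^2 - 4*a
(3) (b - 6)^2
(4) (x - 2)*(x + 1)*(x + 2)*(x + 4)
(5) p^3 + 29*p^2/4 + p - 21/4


(1) = l^2 - I*l + 42
(2) = a*(a - 1)*(a + 4)
(3) = b^2 - 12*b + 36
(4) = x^4 + 5*x^3 - 20*x - 16
(5) = (p - 3/4)*(p + 1)*(p + 7)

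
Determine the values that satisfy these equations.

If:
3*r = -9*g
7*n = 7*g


Then:
g = -r/3
n = -r/3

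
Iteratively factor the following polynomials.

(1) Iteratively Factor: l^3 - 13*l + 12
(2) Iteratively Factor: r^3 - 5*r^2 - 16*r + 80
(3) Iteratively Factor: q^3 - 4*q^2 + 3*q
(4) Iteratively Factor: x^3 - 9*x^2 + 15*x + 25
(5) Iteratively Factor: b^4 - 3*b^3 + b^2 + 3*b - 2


(1) = (l - 1)*(l^2 + l - 12) = (l - 1)*(l + 4)*(l - 3)
(2) = (r + 4)*(r^2 - 9*r + 20) = (r - 5)*(r + 4)*(r - 4)
(3) = (q - 1)*(q^2 - 3*q) = q*(q - 1)*(q - 3)
(4) = (x + 1)*(x^2 - 10*x + 25) = (x - 5)*(x + 1)*(x - 5)
(5) = (b - 1)*(b^3 - 2*b^2 - b + 2) = (b - 1)^2*(b^2 - b - 2) = (b - 1)^2*(b + 1)*(b - 2)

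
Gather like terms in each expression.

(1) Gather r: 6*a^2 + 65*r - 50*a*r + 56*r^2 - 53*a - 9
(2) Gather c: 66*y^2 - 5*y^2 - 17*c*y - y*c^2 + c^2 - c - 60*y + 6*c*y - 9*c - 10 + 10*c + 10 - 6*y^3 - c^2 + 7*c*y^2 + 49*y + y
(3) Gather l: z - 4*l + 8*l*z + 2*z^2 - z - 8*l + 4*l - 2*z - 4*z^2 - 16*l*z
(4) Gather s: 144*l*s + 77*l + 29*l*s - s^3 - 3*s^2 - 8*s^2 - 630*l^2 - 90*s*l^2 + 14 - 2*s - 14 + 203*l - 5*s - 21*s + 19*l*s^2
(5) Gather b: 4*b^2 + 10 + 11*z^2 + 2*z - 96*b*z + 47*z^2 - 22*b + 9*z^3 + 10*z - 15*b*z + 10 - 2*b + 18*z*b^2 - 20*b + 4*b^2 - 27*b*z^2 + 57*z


(1) = 6*a^2 - 53*a + 56*r^2 + r*(65 - 50*a) - 9
(2) = -c^2*y + c*(7*y^2 - 11*y) - 6*y^3 + 61*y^2 - 10*y
(3) = l*(-8*z - 8) - 2*z^2 - 2*z
(4) = -630*l^2 + 280*l - s^3 + s^2*(19*l - 11) + s*(-90*l^2 + 173*l - 28)
(5) = b^2*(18*z + 8) + b*(-27*z^2 - 111*z - 44) + 9*z^3 + 58*z^2 + 69*z + 20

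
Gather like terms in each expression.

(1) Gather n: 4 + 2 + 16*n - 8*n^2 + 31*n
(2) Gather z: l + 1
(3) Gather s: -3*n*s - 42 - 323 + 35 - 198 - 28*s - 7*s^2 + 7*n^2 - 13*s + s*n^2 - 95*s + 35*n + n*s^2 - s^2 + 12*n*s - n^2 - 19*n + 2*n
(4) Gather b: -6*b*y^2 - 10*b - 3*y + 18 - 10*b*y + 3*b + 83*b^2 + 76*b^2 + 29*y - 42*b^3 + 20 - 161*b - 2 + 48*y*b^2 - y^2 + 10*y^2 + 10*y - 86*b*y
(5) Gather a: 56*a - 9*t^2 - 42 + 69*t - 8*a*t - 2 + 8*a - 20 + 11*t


(1) = -8*n^2 + 47*n + 6
(2) = l + 1
(3) = 6*n^2 + 18*n + s^2*(n - 8) + s*(n^2 + 9*n - 136) - 528
(4) = -42*b^3 + b^2*(48*y + 159) + b*(-6*y^2 - 96*y - 168) + 9*y^2 + 36*y + 36
(5) = a*(64 - 8*t) - 9*t^2 + 80*t - 64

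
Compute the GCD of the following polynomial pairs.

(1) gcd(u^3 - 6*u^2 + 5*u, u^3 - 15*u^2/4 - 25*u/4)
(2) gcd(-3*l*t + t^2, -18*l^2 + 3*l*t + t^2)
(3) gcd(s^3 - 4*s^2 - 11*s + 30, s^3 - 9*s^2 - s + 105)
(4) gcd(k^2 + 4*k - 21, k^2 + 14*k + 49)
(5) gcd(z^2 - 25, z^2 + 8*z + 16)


(1) = gcd(u*(u - 5)*(u - 1), u*(u - 5)*(u + 5/4)) = u^2 - 5*u
(2) = -3*l + t
(3) = s^2 - 2*s - 15
(4) = gcd((k - 3)*(k + 7), (k + 7)^2) = k + 7
(5) = gcd((z - 5)*(z + 5), (z + 4)^2) = 1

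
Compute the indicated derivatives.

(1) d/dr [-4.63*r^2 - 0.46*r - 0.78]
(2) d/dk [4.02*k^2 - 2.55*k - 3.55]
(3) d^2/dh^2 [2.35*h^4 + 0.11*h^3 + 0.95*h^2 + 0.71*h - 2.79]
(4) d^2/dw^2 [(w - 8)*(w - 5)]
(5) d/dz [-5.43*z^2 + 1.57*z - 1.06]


(1) = -9.26*r - 0.46
(2) = 8.04*k - 2.55
(3) = 28.2*h^2 + 0.66*h + 1.9
(4) = 2
(5) = 1.57 - 10.86*z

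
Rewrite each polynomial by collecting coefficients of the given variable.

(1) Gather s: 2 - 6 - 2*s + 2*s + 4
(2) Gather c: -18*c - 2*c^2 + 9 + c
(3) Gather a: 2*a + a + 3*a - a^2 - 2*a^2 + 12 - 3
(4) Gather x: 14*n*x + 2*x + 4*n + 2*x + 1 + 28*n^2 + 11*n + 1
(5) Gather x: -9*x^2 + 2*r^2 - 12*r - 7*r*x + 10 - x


(1) = 0
(2) = -2*c^2 - 17*c + 9
(3) = -3*a^2 + 6*a + 9
(4) = 28*n^2 + 15*n + x*(14*n + 4) + 2
(5) = 2*r^2 - 12*r - 9*x^2 + x*(-7*r - 1) + 10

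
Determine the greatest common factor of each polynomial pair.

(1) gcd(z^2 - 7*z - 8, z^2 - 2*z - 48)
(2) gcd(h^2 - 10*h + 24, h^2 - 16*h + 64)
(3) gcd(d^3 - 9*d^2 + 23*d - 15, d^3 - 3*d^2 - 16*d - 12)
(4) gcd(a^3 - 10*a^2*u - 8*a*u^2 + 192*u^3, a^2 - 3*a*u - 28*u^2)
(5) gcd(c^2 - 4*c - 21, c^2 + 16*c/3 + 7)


(1) = z - 8
(2) = 1
(3) = gcd((d - 5)*(d - 3)*(d - 1), (d - 6)*(d + 1)*(d + 2)) = 1
(4) = a + 4*u
(5) = gcd((c - 7)*(c + 3), (c + 7/3)*(c + 3)) = c + 3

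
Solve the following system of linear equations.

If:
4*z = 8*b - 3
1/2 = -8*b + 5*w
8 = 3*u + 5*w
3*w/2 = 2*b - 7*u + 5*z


Then:
b = 321/424
u = 51/106
w = 139/106
z = 81/106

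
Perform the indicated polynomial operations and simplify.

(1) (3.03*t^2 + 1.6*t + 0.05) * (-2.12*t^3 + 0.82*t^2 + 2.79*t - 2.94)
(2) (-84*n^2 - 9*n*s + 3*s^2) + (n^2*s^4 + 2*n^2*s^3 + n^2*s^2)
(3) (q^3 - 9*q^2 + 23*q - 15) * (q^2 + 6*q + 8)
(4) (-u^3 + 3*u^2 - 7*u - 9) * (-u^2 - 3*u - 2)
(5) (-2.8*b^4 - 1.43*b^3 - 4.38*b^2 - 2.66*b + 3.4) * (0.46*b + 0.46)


(1) = -6.4236*t^5 - 0.9074*t^4 + 9.6597*t^3 - 4.4032*t^2 - 4.5645*t - 0.147
(2) = n^2*s^4 + 2*n^2*s^3 + n^2*s^2 - 84*n^2 - 9*n*s + 3*s^2
(3) = q^5 - 3*q^4 - 23*q^3 + 51*q^2 + 94*q - 120
(4) = u^5 + 24*u^2 + 41*u + 18
(5) = -1.288*b^5 - 1.9458*b^4 - 2.6726*b^3 - 3.2384*b^2 + 0.3404*b + 1.564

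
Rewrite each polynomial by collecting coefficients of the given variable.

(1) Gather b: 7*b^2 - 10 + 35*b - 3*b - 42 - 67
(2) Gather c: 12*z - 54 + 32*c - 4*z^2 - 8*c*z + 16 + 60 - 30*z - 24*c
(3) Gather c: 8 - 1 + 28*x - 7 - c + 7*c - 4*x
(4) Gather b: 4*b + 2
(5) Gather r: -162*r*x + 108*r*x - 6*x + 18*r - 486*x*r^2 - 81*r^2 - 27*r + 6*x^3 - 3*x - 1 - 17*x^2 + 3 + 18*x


(1) = 7*b^2 + 32*b - 119
(2) = c*(8 - 8*z) - 4*z^2 - 18*z + 22
(3) = 6*c + 24*x
(4) = 4*b + 2
(5) = r^2*(-486*x - 81) + r*(-54*x - 9) + 6*x^3 - 17*x^2 + 9*x + 2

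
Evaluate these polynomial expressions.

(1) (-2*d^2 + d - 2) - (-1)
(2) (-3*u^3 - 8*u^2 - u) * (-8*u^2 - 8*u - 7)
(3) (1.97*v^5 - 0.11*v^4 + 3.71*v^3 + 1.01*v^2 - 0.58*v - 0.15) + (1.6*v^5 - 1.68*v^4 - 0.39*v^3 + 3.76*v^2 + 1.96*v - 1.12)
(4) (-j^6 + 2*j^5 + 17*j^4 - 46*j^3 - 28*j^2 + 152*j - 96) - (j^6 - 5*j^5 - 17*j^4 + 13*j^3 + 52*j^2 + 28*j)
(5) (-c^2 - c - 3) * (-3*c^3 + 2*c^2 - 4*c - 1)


(1) = -2*d^2 + d - 1
(2) = 24*u^5 + 88*u^4 + 93*u^3 + 64*u^2 + 7*u
(3) = 3.57*v^5 - 1.79*v^4 + 3.32*v^3 + 4.77*v^2 + 1.38*v - 1.27
(4) = -2*j^6 + 7*j^5 + 34*j^4 - 59*j^3 - 80*j^2 + 124*j - 96
(5) = 3*c^5 + c^4 + 11*c^3 - c^2 + 13*c + 3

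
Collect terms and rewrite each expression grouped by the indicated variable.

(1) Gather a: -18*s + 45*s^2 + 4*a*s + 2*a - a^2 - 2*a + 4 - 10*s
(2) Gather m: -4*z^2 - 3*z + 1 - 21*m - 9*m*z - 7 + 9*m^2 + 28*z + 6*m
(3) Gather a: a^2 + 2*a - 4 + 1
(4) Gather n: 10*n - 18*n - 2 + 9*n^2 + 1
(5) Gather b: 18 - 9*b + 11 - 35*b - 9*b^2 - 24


(1) = -a^2 + 4*a*s + 45*s^2 - 28*s + 4
(2) = 9*m^2 + m*(-9*z - 15) - 4*z^2 + 25*z - 6
(3) = a^2 + 2*a - 3
(4) = 9*n^2 - 8*n - 1
(5) = -9*b^2 - 44*b + 5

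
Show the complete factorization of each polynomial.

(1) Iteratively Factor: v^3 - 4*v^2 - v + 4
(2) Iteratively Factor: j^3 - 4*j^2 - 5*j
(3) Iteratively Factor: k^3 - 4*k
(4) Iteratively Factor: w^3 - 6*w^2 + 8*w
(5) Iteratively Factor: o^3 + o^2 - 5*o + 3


(1) = (v - 4)*(v^2 - 1) = (v - 4)*(v - 1)*(v + 1)
(2) = (j)*(j^2 - 4*j - 5) = j*(j - 5)*(j + 1)
(3) = (k - 2)*(k^2 + 2*k) = k*(k - 2)*(k + 2)
(4) = (w - 2)*(w^2 - 4*w) = (w - 4)*(w - 2)*(w)
(5) = (o - 1)*(o^2 + 2*o - 3) = (o - 1)*(o + 3)*(o - 1)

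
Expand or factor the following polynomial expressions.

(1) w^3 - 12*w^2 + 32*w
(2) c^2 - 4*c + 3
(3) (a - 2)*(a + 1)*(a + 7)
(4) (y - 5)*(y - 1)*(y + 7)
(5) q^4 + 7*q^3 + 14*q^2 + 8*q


(1) = w*(w - 8)*(w - 4)
(2) = (c - 3)*(c - 1)
(3) = a^3 + 6*a^2 - 9*a - 14
(4) = y^3 + y^2 - 37*y + 35
(5) = q*(q + 1)*(q + 2)*(q + 4)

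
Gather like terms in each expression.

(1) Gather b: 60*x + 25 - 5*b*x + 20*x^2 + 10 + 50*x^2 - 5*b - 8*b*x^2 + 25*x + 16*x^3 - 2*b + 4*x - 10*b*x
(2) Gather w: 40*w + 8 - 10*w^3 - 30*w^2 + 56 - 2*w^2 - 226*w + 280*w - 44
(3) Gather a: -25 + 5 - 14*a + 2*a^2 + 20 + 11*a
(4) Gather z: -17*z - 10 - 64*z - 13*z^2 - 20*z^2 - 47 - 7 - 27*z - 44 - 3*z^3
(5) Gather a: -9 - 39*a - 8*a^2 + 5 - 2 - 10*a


(1) = b*(-8*x^2 - 15*x - 7) + 16*x^3 + 70*x^2 + 89*x + 35
(2) = -10*w^3 - 32*w^2 + 94*w + 20
(3) = 2*a^2 - 3*a
(4) = -3*z^3 - 33*z^2 - 108*z - 108
(5) = -8*a^2 - 49*a - 6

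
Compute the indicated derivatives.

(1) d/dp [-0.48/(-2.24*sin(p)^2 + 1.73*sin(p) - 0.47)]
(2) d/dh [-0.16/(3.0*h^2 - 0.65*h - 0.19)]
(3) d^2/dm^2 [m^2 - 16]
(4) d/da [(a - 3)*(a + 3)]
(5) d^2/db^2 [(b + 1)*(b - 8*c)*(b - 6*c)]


(1) = (0.8304 - 2.1504*sin(p))*cos(p)/(2.24*sin(p)^2 - 1.73*sin(p) + 0.47)^2
(2) = (0.96*h - 0.104)/(-3.0*h^2 + 0.65*h + 0.19)^2
(3) = 2
(4) = 2*a
(5) = 6*b - 28*c + 2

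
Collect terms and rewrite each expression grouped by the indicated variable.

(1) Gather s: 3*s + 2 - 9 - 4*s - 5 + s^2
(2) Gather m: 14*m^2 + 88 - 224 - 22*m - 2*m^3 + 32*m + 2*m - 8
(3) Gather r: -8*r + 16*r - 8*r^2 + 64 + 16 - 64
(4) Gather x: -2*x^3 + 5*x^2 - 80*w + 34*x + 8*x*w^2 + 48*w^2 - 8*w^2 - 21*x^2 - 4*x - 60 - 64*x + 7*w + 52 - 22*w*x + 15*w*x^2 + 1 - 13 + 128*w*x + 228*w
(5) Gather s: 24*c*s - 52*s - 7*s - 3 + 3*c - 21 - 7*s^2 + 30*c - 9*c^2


(1) = s^2 - s - 12
(2) = -2*m^3 + 14*m^2 + 12*m - 144
(3) = -8*r^2 + 8*r + 16
(4) = 40*w^2 + 155*w - 2*x^3 + x^2*(15*w - 16) + x*(8*w^2 + 106*w - 34) - 20
(5) = -9*c^2 + 33*c - 7*s^2 + s*(24*c - 59) - 24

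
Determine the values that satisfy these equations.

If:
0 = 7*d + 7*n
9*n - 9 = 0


Then:
d = -1
n = 1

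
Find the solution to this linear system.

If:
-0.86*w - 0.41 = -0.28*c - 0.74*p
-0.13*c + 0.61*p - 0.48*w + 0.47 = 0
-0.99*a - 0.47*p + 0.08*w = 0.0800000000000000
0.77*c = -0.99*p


Then:
a = 0.42
c = 1.59
p = -1.24
w = -1.02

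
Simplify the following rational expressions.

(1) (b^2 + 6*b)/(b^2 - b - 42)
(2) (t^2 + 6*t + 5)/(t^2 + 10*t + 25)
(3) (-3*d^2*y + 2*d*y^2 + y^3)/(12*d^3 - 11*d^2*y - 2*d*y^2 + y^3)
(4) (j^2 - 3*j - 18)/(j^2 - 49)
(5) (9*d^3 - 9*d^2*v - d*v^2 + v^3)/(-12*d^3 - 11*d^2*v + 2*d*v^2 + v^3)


(1) = b/(b - 7)
(2) = (t + 1)/(t + 5)
(3) = y/(-4*d + y)
(4) = (j^2 - 3*j - 18)/(j^2 - 49)
(5) = (-3*d^2 + 2*d*v + v^2)/(4*d^2 + 5*d*v + v^2)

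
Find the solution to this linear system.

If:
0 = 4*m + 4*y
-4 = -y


Then:
m = -4
y = 4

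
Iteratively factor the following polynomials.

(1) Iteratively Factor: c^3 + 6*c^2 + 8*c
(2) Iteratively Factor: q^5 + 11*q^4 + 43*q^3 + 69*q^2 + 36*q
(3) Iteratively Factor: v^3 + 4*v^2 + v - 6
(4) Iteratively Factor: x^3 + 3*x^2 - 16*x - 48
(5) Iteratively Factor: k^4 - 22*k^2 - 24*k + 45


(1) = (c + 4)*(c^2 + 2*c) = c*(c + 4)*(c + 2)
(2) = (q + 1)*(q^4 + 10*q^3 + 33*q^2 + 36*q) = q*(q + 1)*(q^3 + 10*q^2 + 33*q + 36) = q*(q + 1)*(q + 3)*(q^2 + 7*q + 12) = q*(q + 1)*(q + 3)^2*(q + 4)
(3) = (v + 3)*(v^2 + v - 2) = (v - 1)*(v + 3)*(v + 2)
(4) = (x - 4)*(x^2 + 7*x + 12) = (x - 4)*(x + 3)*(x + 4)
(5) = (k + 3)*(k^3 - 3*k^2 - 13*k + 15) = (k - 1)*(k + 3)*(k^2 - 2*k - 15) = (k - 1)*(k + 3)^2*(k - 5)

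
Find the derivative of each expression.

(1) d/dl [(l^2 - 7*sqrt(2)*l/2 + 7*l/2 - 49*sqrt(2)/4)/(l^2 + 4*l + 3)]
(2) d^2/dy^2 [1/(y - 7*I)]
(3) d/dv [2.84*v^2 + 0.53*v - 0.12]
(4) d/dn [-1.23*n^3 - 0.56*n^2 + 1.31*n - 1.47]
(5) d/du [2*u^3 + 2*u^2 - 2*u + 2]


(1) = (l^2 + 7*sqrt(2)*l^2 + 12*l + 49*sqrt(2)*l + 21 + 77*sqrt(2))/(2*(l^4 + 8*l^3 + 22*l^2 + 24*l + 9))
(2) = 2/(y - 7*I)^3
(3) = 5.68*v + 0.53
(4) = -3.69*n^2 - 1.12*n + 1.31
(5) = 6*u^2 + 4*u - 2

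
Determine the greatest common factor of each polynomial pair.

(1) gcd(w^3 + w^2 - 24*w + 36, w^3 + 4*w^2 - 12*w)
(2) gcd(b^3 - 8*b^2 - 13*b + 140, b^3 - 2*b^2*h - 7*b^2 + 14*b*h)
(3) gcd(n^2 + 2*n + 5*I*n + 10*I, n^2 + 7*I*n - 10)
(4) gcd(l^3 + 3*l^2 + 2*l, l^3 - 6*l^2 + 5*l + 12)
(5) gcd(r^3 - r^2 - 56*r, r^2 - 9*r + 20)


(1) = gcd((w - 3)*(w - 2)*(w + 6), w*(w - 2)*(w + 6)) = w^2 + 4*w - 12
(2) = b - 7
(3) = gcd((n + 2)*(n + 5*I), (n + 2*I)*(n + 5*I)) = n + 5*I
(4) = gcd(l*(l + 1)*(l + 2), (l - 4)*(l - 3)*(l + 1)) = l + 1
(5) = 1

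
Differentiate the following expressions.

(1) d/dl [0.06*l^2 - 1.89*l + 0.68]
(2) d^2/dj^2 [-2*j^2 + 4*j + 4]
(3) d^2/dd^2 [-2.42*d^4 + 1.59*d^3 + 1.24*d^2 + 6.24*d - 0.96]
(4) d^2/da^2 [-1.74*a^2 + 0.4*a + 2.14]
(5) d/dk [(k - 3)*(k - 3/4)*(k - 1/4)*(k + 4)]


(1) = 0.12*l - 1.89
(2) = -4
(3) = -29.04*d^2 + 9.54*d + 2.48
(4) = -3.48000000000000
(5) = 4*k^3 - 205*k/8 + 195/16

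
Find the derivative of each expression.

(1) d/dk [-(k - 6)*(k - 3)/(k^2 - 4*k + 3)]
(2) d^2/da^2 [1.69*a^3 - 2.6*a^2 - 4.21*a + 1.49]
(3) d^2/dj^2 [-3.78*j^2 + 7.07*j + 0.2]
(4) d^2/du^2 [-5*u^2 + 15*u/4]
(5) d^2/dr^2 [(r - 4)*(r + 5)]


(1) = -5/(k^2 - 2*k + 1)
(2) = 10.14*a - 5.2
(3) = -7.56000000000000
(4) = -10
(5) = 2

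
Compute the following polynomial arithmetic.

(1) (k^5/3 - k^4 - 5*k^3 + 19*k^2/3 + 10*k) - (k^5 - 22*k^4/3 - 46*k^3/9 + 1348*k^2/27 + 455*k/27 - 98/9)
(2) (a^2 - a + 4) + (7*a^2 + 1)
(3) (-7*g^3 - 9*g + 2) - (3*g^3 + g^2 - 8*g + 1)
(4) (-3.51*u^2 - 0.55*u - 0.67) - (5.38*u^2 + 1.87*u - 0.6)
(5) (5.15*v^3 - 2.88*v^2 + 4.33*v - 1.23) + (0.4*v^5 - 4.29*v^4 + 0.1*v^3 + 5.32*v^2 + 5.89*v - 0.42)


(1) = -2*k^5/3 + 19*k^4/3 + k^3/9 - 1177*k^2/27 - 185*k/27 + 98/9
(2) = 8*a^2 - a + 5
(3) = -10*g^3 - g^2 - g + 1
(4) = -8.89*u^2 - 2.42*u - 0.07
(5) = 0.4*v^5 - 4.29*v^4 + 5.25*v^3 + 2.44*v^2 + 10.22*v - 1.65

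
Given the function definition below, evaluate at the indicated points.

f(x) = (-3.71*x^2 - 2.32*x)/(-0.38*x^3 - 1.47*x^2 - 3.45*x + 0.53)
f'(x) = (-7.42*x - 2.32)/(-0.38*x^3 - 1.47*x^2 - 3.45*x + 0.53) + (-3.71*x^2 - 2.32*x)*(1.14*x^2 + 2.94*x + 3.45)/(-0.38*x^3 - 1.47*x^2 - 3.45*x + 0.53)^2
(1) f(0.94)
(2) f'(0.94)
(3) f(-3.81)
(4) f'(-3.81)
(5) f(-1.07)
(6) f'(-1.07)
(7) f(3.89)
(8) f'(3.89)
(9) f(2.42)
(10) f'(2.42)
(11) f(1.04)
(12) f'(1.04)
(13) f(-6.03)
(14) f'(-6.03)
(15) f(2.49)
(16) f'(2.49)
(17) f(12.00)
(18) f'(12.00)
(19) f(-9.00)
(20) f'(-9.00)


(1) = 1.26
(2) = 0.04
(3) = -3.37
(4) = -0.28
(5) = -0.59
(6) = 1.56
(7) = 1.13
(8) = -0.09
(9) = 1.25
(10) = -0.06
(11) = 1.27
(12) = 0.05
(13) = -2.36
(14) = -0.42
(15) = 1.25
(16) = -0.06
(17) = 0.62
(18) = -0.04
(19) = -1.48
(20) = -0.20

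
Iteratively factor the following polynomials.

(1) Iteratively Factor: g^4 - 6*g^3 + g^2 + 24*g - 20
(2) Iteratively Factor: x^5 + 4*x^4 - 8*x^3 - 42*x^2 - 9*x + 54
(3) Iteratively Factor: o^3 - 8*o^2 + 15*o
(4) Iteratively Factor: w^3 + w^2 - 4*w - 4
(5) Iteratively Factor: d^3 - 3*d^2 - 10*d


(1) = (g - 2)*(g^3 - 4*g^2 - 7*g + 10) = (g - 2)*(g + 2)*(g^2 - 6*g + 5) = (g - 2)*(g - 1)*(g + 2)*(g - 5)
(2) = (x + 3)*(x^4 + x^3 - 11*x^2 - 9*x + 18) = (x + 3)^2*(x^3 - 2*x^2 - 5*x + 6) = (x - 3)*(x + 3)^2*(x^2 + x - 2) = (x - 3)*(x - 1)*(x + 3)^2*(x + 2)
(3) = (o - 5)*(o^2 - 3*o) = (o - 5)*(o - 3)*(o)
(4) = (w + 2)*(w^2 - w - 2) = (w - 2)*(w + 2)*(w + 1)
(5) = (d - 5)*(d^2 + 2*d) = d*(d - 5)*(d + 2)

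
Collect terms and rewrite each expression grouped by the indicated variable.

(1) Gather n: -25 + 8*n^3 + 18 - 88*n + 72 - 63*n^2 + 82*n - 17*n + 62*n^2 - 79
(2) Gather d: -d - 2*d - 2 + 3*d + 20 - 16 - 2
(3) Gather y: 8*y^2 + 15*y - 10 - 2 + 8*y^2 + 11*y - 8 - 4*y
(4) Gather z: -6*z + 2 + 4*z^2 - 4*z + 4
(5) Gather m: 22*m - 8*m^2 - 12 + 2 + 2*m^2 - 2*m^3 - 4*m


(1) = 8*n^3 - n^2 - 23*n - 14
(2) = 0
(3) = 16*y^2 + 22*y - 20
(4) = 4*z^2 - 10*z + 6
(5) = -2*m^3 - 6*m^2 + 18*m - 10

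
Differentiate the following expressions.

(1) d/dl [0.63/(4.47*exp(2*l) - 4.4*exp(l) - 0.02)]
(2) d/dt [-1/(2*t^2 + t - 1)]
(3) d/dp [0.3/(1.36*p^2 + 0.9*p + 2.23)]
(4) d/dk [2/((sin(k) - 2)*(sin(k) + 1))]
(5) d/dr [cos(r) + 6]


(1) = (2.772 - 5.6322*exp(l))*exp(l)/(-4.47*exp(2*l) + 4.4*exp(l) + 0.02)^2
(2) = (4*t + 1)/(2*t^2 + t - 1)^2
(3) = (-0.816*p - 0.27)/(1.36*p^2 + 0.9*p + 2.23)^2
(4) = 2*(-sin(2*k) + cos(k))/((sin(k) - 2)^2*(sin(k) + 1)^2)
(5) = -sin(r)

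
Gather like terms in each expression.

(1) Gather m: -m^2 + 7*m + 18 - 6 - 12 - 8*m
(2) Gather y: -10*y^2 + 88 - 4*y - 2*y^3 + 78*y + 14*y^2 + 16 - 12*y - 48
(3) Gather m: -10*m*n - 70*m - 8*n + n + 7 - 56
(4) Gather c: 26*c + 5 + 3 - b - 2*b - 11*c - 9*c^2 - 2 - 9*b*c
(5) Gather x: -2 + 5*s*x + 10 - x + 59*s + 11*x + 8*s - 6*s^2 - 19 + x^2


(1) = -m^2 - m
(2) = -2*y^3 + 4*y^2 + 62*y + 56
(3) = m*(-10*n - 70) - 7*n - 49
(4) = -3*b - 9*c^2 + c*(15 - 9*b) + 6
(5) = -6*s^2 + 67*s + x^2 + x*(5*s + 10) - 11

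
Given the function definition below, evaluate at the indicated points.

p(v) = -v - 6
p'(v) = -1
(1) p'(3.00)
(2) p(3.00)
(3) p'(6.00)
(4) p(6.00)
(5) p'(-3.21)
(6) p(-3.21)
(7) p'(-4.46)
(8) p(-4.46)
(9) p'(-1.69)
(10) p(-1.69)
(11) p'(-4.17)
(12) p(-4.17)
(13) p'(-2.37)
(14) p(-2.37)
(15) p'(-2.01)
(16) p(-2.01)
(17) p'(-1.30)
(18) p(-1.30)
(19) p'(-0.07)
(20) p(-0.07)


(1) = -1.00
(2) = -9.00
(3) = -1.00
(4) = -12.00
(5) = -1.00
(6) = -2.79
(7) = -1.00
(8) = -1.54
(9) = -1.00
(10) = -4.31
(11) = -1.00
(12) = -1.83
(13) = -1.00
(14) = -3.63
(15) = -1.00
(16) = -3.99
(17) = -1.00
(18) = -4.70
(19) = -1.00
(20) = -5.93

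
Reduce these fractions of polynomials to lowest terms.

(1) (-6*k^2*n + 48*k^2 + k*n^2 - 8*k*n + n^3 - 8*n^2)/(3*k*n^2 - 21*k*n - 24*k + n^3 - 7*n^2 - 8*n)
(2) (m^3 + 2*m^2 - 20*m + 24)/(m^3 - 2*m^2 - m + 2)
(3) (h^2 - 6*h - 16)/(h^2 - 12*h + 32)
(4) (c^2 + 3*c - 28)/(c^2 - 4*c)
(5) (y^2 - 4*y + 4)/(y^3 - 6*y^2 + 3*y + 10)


(1) = (-2*k + n)/(n + 1)
(2) = (m^2 + 4*m - 12)/(m^2 - 1)
(3) = (h + 2)/(h - 4)
(4) = (c + 7)/c
(5) = (y - 2)/(y^2 - 4*y - 5)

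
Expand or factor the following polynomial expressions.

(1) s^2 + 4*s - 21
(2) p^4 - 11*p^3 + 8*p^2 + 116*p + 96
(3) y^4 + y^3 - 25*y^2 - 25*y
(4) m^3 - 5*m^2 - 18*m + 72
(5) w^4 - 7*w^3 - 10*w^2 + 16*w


(1) = (s - 3)*(s + 7)
(2) = (p - 8)*(p - 6)*(p + 1)*(p + 2)
(3) = y*(y - 5)*(y + 1)*(y + 5)
(4) = (m - 6)*(m - 3)*(m + 4)
(5) = w*(w - 8)*(w - 1)*(w + 2)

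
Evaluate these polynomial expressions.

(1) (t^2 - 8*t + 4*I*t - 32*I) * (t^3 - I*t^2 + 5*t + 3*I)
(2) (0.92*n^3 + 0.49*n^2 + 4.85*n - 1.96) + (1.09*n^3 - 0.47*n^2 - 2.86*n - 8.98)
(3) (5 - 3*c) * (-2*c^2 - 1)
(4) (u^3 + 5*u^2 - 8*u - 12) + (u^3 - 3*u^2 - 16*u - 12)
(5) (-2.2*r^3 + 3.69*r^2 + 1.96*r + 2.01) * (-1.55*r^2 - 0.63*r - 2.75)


(1) = t^5 - 8*t^4 + 3*I*t^4 + 9*t^3 - 24*I*t^3 - 72*t^2 + 23*I*t^2 - 12*t - 184*I*t + 96
(2) = 2.01*n^3 + 0.02*n^2 + 1.99*n - 10.94
(3) = 6*c^3 - 10*c^2 + 3*c - 5
(4) = 2*u^3 + 2*u^2 - 24*u - 24
(5) = 3.41*r^5 - 4.3335*r^4 + 0.6873*r^3 - 14.4978*r^2 - 6.6563*r - 5.5275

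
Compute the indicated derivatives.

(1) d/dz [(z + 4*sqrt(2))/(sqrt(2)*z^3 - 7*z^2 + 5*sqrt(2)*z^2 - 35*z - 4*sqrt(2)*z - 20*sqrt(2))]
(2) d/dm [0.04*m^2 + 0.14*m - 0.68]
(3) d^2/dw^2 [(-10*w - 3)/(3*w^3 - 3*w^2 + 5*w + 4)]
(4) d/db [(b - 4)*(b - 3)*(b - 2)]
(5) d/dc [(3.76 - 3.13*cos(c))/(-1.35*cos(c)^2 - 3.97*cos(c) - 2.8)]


(1) = (sqrt(2)*z^3 - 7*z^2 + 5*sqrt(2)*z^2 - 35*z - 4*sqrt(2)*z + (z + 4*sqrt(2))*(-3*sqrt(2)*z^2 - 10*sqrt(2)*z + 14*z + 4*sqrt(2) + 35) - 20*sqrt(2))/(-sqrt(2)*z^3 - 5*sqrt(2)*z^2 + 7*z^2 + 4*sqrt(2)*z + 35*z + 20*sqrt(2))^2
(2) = 0.08*m + 0.14
(3) = 2*(-270*w^5 + 108*w^4 + 276*w^3 + 504*w^2 - 117*w + 89)/(27*w^9 - 81*w^8 + 216*w^7 - 189*w^6 + 144*w^5 + 243*w^4 - 91*w^3 + 156*w^2 + 240*w + 64)
(4) = 3*b^2 - 18*b + 26
(5) = (4.2255*cos(c)^2 - 10.152*cos(c) - 23.6912)*sin(c)/(1.8225*cos(c)^4 + 10.719*cos(c)^3 + 23.3209*cos(c)^2 + 22.232*cos(c) + 7.84)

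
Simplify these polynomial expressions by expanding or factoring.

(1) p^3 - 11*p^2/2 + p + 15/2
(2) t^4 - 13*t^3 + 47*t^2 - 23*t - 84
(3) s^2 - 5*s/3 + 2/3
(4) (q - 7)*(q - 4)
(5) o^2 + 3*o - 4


(1) = (p - 5)*(p - 3/2)*(p + 1)
(2) = (t - 7)*(t - 4)*(t - 3)*(t + 1)
(3) = (s - 1)*(s - 2/3)
(4) = q^2 - 11*q + 28
(5) = (o - 1)*(o + 4)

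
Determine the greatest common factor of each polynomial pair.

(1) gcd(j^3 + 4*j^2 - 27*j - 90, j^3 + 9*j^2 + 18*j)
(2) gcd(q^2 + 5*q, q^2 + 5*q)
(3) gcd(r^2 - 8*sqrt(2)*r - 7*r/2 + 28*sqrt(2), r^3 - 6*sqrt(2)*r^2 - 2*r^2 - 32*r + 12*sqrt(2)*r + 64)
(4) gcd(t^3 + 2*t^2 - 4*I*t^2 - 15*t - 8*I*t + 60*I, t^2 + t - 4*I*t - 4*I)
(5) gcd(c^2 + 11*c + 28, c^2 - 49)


(1) = j^2 + 9*j + 18
(2) = gcd(q*(q + 5), q*(q + 5)) = q^2 + 5*q
(3) = r - 8*sqrt(2)
(4) = gcd((t - 3)*(t + 5)*(t - 4*I), (t + 1)*(t - 4*I)) = t - 4*I
(5) = gcd((c + 4)*(c + 7), (c - 7)*(c + 7)) = c + 7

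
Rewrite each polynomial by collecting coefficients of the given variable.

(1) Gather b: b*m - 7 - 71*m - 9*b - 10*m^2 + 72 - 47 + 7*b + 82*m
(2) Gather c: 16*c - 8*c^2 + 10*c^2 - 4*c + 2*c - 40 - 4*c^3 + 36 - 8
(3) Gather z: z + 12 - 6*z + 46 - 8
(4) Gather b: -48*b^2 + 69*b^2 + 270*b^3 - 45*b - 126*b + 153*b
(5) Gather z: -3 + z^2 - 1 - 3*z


(1) = b*(m - 2) - 10*m^2 + 11*m + 18
(2) = -4*c^3 + 2*c^2 + 14*c - 12
(3) = 50 - 5*z
(4) = 270*b^3 + 21*b^2 - 18*b
(5) = z^2 - 3*z - 4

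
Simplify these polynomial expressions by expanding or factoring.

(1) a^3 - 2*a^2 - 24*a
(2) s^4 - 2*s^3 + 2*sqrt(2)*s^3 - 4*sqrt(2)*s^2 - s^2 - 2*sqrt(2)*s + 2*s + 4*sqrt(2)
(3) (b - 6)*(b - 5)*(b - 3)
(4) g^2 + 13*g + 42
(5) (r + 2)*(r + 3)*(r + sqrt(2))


(1) = a*(a - 6)*(a + 4)
(2) = (s - 2)*(s - 1)*(s + 1)*(s + 2*sqrt(2))
(3) = b^3 - 14*b^2 + 63*b - 90
(4) = (g + 6)*(g + 7)
(5) = r^3 + sqrt(2)*r^2 + 5*r^2 + 6*r + 5*sqrt(2)*r + 6*sqrt(2)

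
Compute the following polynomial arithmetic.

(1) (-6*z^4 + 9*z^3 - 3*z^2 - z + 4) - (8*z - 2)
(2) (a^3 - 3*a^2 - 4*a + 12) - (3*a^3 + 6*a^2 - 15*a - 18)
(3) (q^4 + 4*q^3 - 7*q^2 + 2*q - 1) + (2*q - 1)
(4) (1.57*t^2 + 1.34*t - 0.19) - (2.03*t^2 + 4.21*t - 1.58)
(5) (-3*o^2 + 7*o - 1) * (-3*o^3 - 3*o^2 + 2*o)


(1) = -6*z^4 + 9*z^3 - 3*z^2 - 9*z + 6
(2) = -2*a^3 - 9*a^2 + 11*a + 30
(3) = q^4 + 4*q^3 - 7*q^2 + 4*q - 2
(4) = -0.46*t^2 - 2.87*t + 1.39
(5) = 9*o^5 - 12*o^4 - 24*o^3 + 17*o^2 - 2*o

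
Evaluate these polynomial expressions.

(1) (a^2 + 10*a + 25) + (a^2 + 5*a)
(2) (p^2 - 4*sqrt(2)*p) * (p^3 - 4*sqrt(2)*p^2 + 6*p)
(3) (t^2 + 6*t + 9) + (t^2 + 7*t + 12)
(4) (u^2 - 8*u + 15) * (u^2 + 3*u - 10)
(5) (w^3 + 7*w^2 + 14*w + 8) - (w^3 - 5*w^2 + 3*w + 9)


(1) = 2*a^2 + 15*a + 25
(2) = p^5 - 8*sqrt(2)*p^4 + 38*p^3 - 24*sqrt(2)*p^2
(3) = 2*t^2 + 13*t + 21
(4) = u^4 - 5*u^3 - 19*u^2 + 125*u - 150
(5) = 12*w^2 + 11*w - 1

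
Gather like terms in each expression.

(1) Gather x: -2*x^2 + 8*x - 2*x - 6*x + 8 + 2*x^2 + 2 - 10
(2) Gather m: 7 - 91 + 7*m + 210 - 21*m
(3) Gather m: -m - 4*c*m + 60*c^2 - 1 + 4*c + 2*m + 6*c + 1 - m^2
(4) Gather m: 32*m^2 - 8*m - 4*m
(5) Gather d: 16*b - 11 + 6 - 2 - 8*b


(1) = 0
(2) = 126 - 14*m
(3) = 60*c^2 + 10*c - m^2 + m*(1 - 4*c)
(4) = 32*m^2 - 12*m
(5) = 8*b - 7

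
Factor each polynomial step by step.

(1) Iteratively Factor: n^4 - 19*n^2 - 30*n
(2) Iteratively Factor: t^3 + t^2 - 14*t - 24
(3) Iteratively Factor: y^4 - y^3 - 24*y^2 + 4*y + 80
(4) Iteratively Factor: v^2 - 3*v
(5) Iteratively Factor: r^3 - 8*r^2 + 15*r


(1) = (n)*(n^3 - 19*n - 30) = n*(n + 2)*(n^2 - 2*n - 15) = n*(n - 5)*(n + 2)*(n + 3)
(2) = (t + 3)*(t^2 - 2*t - 8) = (t + 2)*(t + 3)*(t - 4)
(3) = (y - 5)*(y^3 + 4*y^2 - 4*y - 16) = (y - 5)*(y - 2)*(y^2 + 6*y + 8) = (y - 5)*(y - 2)*(y + 2)*(y + 4)
(4) = (v - 3)*(v)
(5) = (r - 3)*(r^2 - 5*r) = r*(r - 3)*(r - 5)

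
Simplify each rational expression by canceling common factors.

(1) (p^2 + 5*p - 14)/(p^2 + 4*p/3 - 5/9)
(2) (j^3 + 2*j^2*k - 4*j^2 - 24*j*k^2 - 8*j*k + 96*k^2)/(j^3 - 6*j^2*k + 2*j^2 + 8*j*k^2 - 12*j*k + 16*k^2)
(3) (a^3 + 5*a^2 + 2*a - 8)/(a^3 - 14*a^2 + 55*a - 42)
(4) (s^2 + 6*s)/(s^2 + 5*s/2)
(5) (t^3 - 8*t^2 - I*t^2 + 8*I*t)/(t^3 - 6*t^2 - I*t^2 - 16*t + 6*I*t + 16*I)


(1) = (9*p^2 + 45*p - 126)/(9*p^2 + 12*p - 5)
(2) = (j^2 + 6*j*k - 4*j - 24*k)/(j^2 - 2*j*k + 2*j - 4*k)
(3) = (a^2 + 6*a + 8)/(a^2 - 13*a + 42)
(4) = (2*s + 12)/(2*s + 5)
(5) = t/(t + 2)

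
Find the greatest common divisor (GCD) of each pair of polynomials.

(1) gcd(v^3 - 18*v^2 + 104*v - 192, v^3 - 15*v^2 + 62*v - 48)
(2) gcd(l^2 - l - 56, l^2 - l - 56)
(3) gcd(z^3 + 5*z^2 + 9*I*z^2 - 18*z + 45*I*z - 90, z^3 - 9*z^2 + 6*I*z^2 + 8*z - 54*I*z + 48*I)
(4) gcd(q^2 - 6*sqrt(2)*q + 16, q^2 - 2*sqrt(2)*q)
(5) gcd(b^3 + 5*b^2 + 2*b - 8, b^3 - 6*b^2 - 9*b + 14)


(1) = gcd((v - 8)*(v - 6)*(v - 4), (v - 8)*(v - 6)*(v - 1)) = v^2 - 14*v + 48
(2) = l^2 - l - 56
(3) = z + 6*I
(4) = gcd((q - 4*sqrt(2))*(q - 2*sqrt(2)), q*(q - 2*sqrt(2))) = q - 2*sqrt(2)
(5) = gcd((b - 1)*(b + 2)*(b + 4), (b - 7)*(b - 1)*(b + 2)) = b^2 + b - 2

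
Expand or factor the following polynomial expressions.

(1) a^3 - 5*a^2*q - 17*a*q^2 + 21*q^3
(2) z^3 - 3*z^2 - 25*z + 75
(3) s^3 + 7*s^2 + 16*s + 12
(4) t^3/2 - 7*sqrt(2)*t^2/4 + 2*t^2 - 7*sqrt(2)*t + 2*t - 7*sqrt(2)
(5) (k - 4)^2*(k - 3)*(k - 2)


(1) = (a - 7*q)*(a - q)*(a + 3*q)
(2) = (z - 5)*(z - 3)*(z + 5)
(3) = (s + 2)^2*(s + 3)
(4) = (t/2 + 1)*(t + 2)*(t - 7*sqrt(2)/2)
(5) = k^4 - 13*k^3 + 62*k^2 - 128*k + 96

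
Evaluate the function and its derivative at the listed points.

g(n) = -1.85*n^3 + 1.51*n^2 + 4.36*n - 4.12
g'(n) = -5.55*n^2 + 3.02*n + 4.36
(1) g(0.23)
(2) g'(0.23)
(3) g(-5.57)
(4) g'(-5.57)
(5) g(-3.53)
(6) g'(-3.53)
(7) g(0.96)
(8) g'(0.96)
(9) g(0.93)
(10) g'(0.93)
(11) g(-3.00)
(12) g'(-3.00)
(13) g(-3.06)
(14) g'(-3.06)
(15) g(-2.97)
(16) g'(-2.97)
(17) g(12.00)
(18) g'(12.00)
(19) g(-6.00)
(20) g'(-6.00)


(1) = -3.06
(2) = 4.76
(3) = 338.14
(4) = -184.65
(5) = 80.68
(6) = -75.46
(7) = -0.18
(8) = 2.14
(9) = -0.25
(10) = 2.37
(11) = 46.34
(12) = -54.65
(13) = 49.68
(14) = -56.85
(15) = 44.72
(16) = -53.57
(17) = -2931.16
(18) = -758.60
(19) = 423.68
(20) = -213.56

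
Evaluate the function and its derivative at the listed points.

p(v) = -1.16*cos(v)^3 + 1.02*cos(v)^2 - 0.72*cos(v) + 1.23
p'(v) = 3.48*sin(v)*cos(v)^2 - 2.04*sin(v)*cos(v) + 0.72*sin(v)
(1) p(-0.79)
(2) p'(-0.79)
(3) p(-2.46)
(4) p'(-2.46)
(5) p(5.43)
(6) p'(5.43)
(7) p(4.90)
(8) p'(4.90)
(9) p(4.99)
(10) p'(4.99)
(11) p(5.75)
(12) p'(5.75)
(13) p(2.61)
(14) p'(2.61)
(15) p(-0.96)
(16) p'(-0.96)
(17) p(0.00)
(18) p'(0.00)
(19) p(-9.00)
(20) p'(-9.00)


(1) = 0.82
(2) = -0.72
(3) = 2.95
(4) = -2.77
(5) = 0.87
(6) = -0.67
(7) = 1.12
(8) = -0.45
(9) = 1.09
(10) = -0.41
(11) = 0.63
(12) = -0.78
(13) = 3.35
(14) = 2.57
(15) = 0.93
(16) = -0.57
(17) = 0.37
(18) = 0.00
(19) = 3.61
(20) = -2.25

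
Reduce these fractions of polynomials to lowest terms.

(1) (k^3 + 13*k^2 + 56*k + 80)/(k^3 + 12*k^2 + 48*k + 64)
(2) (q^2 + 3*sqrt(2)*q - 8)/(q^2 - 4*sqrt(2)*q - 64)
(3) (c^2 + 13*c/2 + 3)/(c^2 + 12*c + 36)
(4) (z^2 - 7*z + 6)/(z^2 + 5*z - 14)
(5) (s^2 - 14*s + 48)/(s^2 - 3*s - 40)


(1) = (k + 5)/(k + 4)
(2) = (q - sqrt(2))/(q - 8*sqrt(2))
(3) = (2*c + 1)/(2*c + 12)
(4) = (z^2 - 7*z + 6)/(z^2 + 5*z - 14)
(5) = (s - 6)/(s + 5)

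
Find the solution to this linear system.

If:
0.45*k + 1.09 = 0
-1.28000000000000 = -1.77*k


Then:
No Solution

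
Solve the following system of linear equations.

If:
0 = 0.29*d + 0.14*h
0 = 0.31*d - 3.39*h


Then:
d = 0.00
h = 0.00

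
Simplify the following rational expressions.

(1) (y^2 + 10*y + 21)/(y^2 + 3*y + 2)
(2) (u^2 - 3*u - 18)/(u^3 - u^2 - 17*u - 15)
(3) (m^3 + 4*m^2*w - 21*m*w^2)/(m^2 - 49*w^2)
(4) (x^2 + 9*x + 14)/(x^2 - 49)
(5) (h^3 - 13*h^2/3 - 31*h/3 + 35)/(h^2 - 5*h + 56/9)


(1) = (y^2 + 10*y + 21)/(y^2 + 3*y + 2)
(2) = (u - 6)/(u^2 - 4*u - 5)
(3) = (-m^2 + 3*m*w)/(-m + 7*w)
(4) = (x + 2)/(x - 7)
(5) = (3*h^2 - 6*h - 45)/(3*h - 8)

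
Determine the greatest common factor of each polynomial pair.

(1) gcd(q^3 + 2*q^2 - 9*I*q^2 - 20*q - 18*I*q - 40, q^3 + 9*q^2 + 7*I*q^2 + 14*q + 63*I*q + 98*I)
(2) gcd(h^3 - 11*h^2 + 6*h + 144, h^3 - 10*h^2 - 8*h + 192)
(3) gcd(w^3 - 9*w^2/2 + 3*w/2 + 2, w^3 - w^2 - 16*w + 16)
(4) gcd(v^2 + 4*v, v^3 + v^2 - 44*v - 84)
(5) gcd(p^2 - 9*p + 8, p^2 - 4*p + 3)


(1) = gcd((q + 2)*(q - 5*I)*(q - 4*I), (q + 2)*(q + 7)*(q + 7*I)) = q + 2
(2) = gcd((h - 8)*(h - 6)*(h + 3), (h - 8)*(h - 6)*(h + 4)) = h^2 - 14*h + 48
(3) = gcd((w - 4)*(w - 1)*(w + 1/2), (w - 4)*(w - 1)*(w + 4)) = w^2 - 5*w + 4
(4) = 1
(5) = gcd((p - 8)*(p - 1), (p - 3)*(p - 1)) = p - 1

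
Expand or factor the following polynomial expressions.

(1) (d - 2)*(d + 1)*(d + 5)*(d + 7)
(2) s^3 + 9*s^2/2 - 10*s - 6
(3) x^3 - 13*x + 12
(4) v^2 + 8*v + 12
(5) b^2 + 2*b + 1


(1) = d^4 + 11*d^3 + 21*d^2 - 59*d - 70
(2) = (s - 2)*(s + 1/2)*(s + 6)
(3) = (x - 3)*(x - 1)*(x + 4)
(4) = (v + 2)*(v + 6)
(5) = (b + 1)^2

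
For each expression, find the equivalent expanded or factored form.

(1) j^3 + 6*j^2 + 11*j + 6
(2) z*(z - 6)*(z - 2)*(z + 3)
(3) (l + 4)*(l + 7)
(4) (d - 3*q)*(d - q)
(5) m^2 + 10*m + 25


(1) = (j + 1)*(j + 2)*(j + 3)
(2) = z^4 - 5*z^3 - 12*z^2 + 36*z
(3) = l^2 + 11*l + 28
(4) = d^2 - 4*d*q + 3*q^2
(5) = (m + 5)^2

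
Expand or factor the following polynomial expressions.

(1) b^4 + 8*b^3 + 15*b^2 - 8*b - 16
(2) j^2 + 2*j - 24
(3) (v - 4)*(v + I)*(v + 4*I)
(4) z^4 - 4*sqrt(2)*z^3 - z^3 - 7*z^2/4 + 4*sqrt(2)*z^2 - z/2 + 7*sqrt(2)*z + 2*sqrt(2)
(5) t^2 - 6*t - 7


(1) = (b - 1)*(b + 1)*(b + 4)^2
(2) = (j - 4)*(j + 6)
(3) = v^3 - 4*v^2 + 5*I*v^2 - 4*v - 20*I*v + 16
(4) = (z - 2)*(z + 1/2)^2*(z - 4*sqrt(2))
(5) = (t - 7)*(t + 1)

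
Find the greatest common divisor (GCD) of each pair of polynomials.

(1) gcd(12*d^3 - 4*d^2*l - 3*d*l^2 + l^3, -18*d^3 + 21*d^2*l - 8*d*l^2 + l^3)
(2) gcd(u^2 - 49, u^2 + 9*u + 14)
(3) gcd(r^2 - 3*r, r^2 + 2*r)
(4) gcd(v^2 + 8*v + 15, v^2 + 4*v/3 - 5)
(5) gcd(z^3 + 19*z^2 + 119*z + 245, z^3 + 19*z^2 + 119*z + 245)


(1) = 6*d^2 - 5*d*l + l^2
(2) = gcd((u - 7)*(u + 7), (u + 2)*(u + 7)) = u + 7
(3) = r
(4) = v + 3
(5) = gcd((z + 5)*(z + 7)^2, (z + 5)*(z + 7)^2) = z^3 + 19*z^2 + 119*z + 245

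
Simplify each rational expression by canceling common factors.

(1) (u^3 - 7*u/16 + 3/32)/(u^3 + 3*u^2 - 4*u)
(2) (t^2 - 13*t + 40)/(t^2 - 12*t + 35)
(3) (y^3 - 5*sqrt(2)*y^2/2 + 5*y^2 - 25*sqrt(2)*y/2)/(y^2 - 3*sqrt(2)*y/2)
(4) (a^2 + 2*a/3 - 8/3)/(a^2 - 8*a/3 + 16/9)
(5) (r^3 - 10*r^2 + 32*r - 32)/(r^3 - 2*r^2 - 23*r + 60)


(1) = (32*u^3 - 14*u + 3)/(32*u^3 + 96*u^2 - 128*u)
(2) = (t - 8)/(t - 7)
(3) = (4*y^2 + y*(20 - 10*sqrt(2)) - 50*sqrt(2))/(4*y - 6*sqrt(2))
(4) = (3*a + 6)/(3*a - 4)
(5) = (r^2 - 6*r + 8)/(r^2 + 2*r - 15)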